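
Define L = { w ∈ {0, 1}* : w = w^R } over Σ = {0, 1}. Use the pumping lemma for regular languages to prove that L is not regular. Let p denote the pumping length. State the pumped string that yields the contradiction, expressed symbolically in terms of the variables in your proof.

0^{p+k} 1 0^p

Assume L is regular. Let p be the pumping length given by the pumping lemma.
Take w = 0^p 1 0^p, a palindrome of length 2p+1 ≥ p.
Write w = xyz as guaranteed by the lemma, with |xy| ≤ p and |y| > 0.
Since the first p symbols of w are all 0's and |xy| ≤ p, y lies entirely in the leading 0-block: y = 0^k for some k with 1 ≤ k ≤ p.
Pump with i = 2: xy^2z = 0^{p+k} 1 0^p. Its reverse is 0^p 1 0^{p+k}, which differs from xy^2z since k ≥ 1. So xy^2z is not a palindrome and xy^2z ∉ L.
This contradicts the pumping lemma, so L is not regular.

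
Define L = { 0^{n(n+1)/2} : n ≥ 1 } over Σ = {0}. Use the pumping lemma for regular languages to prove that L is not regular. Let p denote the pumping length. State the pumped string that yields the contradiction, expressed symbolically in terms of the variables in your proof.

Suppose for contradiction that L is regular, and let p be the pumping length.
Take w = 0^{p(p+1)/2} ∈ L with |w| = p(p+1)/2 ≥ p.
Write w = xyz as guaranteed by the lemma, with |xy| ≤ p and |y| ≥ 1.
Then y = 0^k for some k with 1 ≤ k ≤ p.
Pump with i = 2: xy^2z = 0^{p(p+1)/2+k}. Since 1 ≤ k ≤ p, p(p+1)/2 < p(p+1)/2+k ≤ p(p+1)/2+p < (p+1)(p+2)/2, so p(p+1)/2+k is strictly between consecutive triangular numbers. So xy^2z ∉ L.
This contradicts the pumping lemma, so L is not regular.

0^{p(p+1)/2+k}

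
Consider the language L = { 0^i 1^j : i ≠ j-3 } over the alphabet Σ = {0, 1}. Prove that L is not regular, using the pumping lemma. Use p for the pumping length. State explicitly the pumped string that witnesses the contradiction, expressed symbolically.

0^{p+p!} 1^{p+p!+3}

Assume L is regular; let p be its pumping constant.
Choose w = 0^p 1^{p+p!+3}. Since p ≠ (p+p!+3)-3 = p+p!, w ∈ L; and |w| ≥ p.
Write w = xyz as guaranteed by the lemma, with |xy| ≤ p and |y| ≥ 1.
Since the first p symbols of w are all 0's and |xy| ≤ p, y lies entirely in the leading 0-block: y = 0^k for some k with 1 ≤ k ≤ p.
Since 1 ≤ k ≤ p, k divides p!; set t = 1 + p!/k. Then xy^t z has p + (p!/k)·k = p + p! copies of 0. Now the 0-count is p+p! and (1-count)-3 = (p+p!+3)-3 = p+p!, so i ≠ j-3 fails. So xy^t z = 0^{p+p!} 1^{p+p!+3} ∉ L.
This contradicts the pumping lemma, so L is not regular.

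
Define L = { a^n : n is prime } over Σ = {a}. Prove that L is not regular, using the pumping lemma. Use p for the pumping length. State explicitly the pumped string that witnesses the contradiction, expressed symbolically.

a^{q(1+k)}

Toward a contradiction, assume L is regular with pumping length p.
Let q be a prime with q ≥ p+2 (infinitely many primes exist), and take w = a^q ∈ L with |w| = q ≥ p.
The pumping lemma gives a decomposition w = xyz where |xy| ≤ p and |y| ≥ 1.
Then y = a^k for some k with 1 ≤ k ≤ p.
Since 1 ≤ k ≤ p, |xz| = q-k. Pump with i = q+1: |xy^{q+1}z| = (q-k)+(q+1)k = q+qk = q(1+k), which is composite (both factors ≥ 2). So xy^{q+1}z = a^{q(1+k)} ∉ L.
This is a contradiction; hence L is not regular.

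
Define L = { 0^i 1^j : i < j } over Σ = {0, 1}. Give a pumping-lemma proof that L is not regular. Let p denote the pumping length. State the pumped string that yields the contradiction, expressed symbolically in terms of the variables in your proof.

0^{p+k} 1^{p+1}

Toward a contradiction, assume L is regular with pumping length p.
Choose w = 0^p 1^{p+1} ∈ L, with |w| = 2p+1 ≥ p.
The pumping lemma gives a decomposition w = xyz where |xy| ≤ p and |y| > 0.
The first p characters of w are 0's, so xy (and hence y) consists only of 0's. Write y = 0^k, 1 ≤ k ≤ p.
Consider xy^2z = 0^{p+k} 1^{p+1}. Since k ≥ 1, the 0-count p+k is at least p+1, so i < j fails; thus xy^2z ∉ L.
This is a contradiction; hence L is not regular.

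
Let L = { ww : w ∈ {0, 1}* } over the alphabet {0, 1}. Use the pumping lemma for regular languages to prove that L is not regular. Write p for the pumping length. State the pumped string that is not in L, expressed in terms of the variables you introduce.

Suppose for contradiction that L is regular, and let p be the pumping length.
Take w = 0^p 1^p 0^p 1^p = uu where u = 0^p1^p; then w ∈ L and |w| = 4p ≥ p.
The pumping lemma gives a decomposition w = xyz where |xy| ≤ p and |y| > 0.
Because |xy| ≤ p and w begins with p copies of 0, we have y = 0^k with 1 ≤ k ≤ p.
Pump with i = 2: xy^2z = 0^{p+k} 1^p 0^p 1^p, of length 4p+k. Suppose this equals vv. The string starts with 0 and ends with 1, so v does too; thus the boundary between the two copies of v is a 1→0 transition. There is exactly one such transition, at position 2p+k, so |v| = 2p+k and |vv| = 4p+2k ≠ 4p+k since k ≥ 1. So xy^2z ∉ L.
This contradicts the pumping lemma, so L is not regular.

0^{p+k} 1^p 0^p 1^p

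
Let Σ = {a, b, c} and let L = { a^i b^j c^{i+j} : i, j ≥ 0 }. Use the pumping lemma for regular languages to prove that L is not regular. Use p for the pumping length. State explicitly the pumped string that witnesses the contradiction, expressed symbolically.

Assume L is regular; let p be its pumping constant.
Take w = a^p b^p c^{2p} ∈ L (with i=j=p, i+j=2p), |w| = 4p ≥ p.
The pumping lemma gives a decomposition w = xyz where |xy| ≤ p and y is nonempty.
The first p characters of w are a's, so xy (and hence y) consists only of a's. Write y = a^k, 1 ≤ k ≤ p.
Consider xy^2z = a^{p+k} b^p c^{2p}. Now the a- and b-counts sum to 2p+k, but the c-count is 2p ≠ 2p+k. So xy^2z ∉ L.
This is a contradiction; hence L is not regular.

a^{p+k} b^p c^{2p}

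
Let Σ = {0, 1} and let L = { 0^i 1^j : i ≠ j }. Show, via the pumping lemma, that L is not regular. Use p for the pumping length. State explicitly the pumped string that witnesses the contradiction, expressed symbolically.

0^{p+p!} 1^{p+p!}

Assume L is regular. Let p be the pumping length given by the pumping lemma.
Choose w = 0^p 1^{p+p!}. Since p ≠ p+p!, w ∈ L; and |w| ≥ p.
By the pumping lemma, w = xyz with |xy| ≤ p and |y| ≥ 1.
Since the first p symbols of w are all 0's and |xy| ≤ p, y lies entirely in the leading 0-block: y = 0^k for some k with 1 ≤ k ≤ p.
Since 1 ≤ k ≤ p, k divides p!; set t = 1 + p!/k. Then xy^t z has p + (p!/k)·k = p + p! copies of 0. Now the 0-count equals the 1-count, so i ≠ j fails. So xy^t z = 0^{p+p!} 1^{p+p!} ∉ L.
This is a contradiction; hence L is not regular.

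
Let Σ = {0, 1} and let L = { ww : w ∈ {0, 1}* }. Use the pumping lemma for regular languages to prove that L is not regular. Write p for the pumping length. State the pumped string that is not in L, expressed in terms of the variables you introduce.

0^{p+k} 1^p 0^p 1^p

Toward a contradiction, assume L is regular with pumping length p.
Take w = 0^p 1^p 0^p 1^p = uu where u = 0^p1^p; then w ∈ L and |w| = 4p ≥ p.
Write w = xyz as guaranteed by the lemma, with |xy| ≤ p and y is nonempty.
The first p characters of w are 0's, so xy (and hence y) consists only of 0's. Write y = 0^k, 1 ≤ k ≤ p.
Pump with i = 2: xy^2z = 0^{p+k} 1^p 0^p 1^p, of length 4p+k. Suppose this equals vv. The string starts with 0 and ends with 1, so v does too; thus the boundary between the two copies of v is a 1→0 transition. There is exactly one such transition, at position 2p+k, so |v| = 2p+k and |vv| = 4p+2k ≠ 4p+k since k ≥ 1. So xy^2z ∉ L.
This contradicts the pumping lemma, so L is not regular.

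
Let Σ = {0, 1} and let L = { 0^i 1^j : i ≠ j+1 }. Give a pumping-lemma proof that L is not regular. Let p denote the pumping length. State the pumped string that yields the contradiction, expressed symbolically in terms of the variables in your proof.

0^{p+p!} 1^{p+p!-1}

Suppose for contradiction that L is regular, and let p be the pumping length.
Choose w = 0^p 1^{p+p!-1}. Since p ≠ (p+p!-1)+1 = p+p!, w ∈ L; and |w| ≥ p.
By the pumping lemma, w = xyz with |xy| ≤ p and |y| > 0.
Since the first p symbols of w are all 0's and |xy| ≤ p, y lies entirely in the leading 0-block: y = 0^k for some k with 1 ≤ k ≤ p.
Since 1 ≤ k ≤ p, k divides p!; set t = 1 + p!/k. Then xy^t z has p + (p!/k)·k = p + p! copies of 0. Now the 0-count is p+p! and (1-count)+1 = (p+p!-1)+1 = p+p!, so i ≠ j+1 fails. So xy^t z = 0^{p+p!} 1^{p+p!-1} ∉ L.
This contradicts the pumping lemma, so L is not regular.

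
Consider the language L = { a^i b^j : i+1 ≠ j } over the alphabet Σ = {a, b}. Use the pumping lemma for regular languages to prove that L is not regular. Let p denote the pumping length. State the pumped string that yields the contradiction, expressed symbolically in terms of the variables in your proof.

a^{p+p!} b^{p+p!+1}

Suppose for contradiction that L is regular, and let p be the pumping length.
Choose w = a^p b^{p+p!+1}. Since p ≠ (p+p!+1)-1 = p+p!, w ∈ L; and |w| ≥ p.
Write w = xyz as guaranteed by the lemma, with |xy| ≤ p and |y| > 0.
The first p characters of w are a's, so xy (and hence y) consists only of a's. Write y = a^k, 1 ≤ k ≤ p.
Since 1 ≤ k ≤ p, k divides p!; set t = 1 + p!/k. Then xy^t z has p + (p!/k)·k = p + p! copies of a. Now the a-count is p+p! and (b-count)-1 = (p+p!+1)-1 = p+p!, so i+1 ≠ j fails. So xy^t z = a^{p+p!} b^{p+p!+1} ∉ L.
Contradiction. Therefore L is not regular.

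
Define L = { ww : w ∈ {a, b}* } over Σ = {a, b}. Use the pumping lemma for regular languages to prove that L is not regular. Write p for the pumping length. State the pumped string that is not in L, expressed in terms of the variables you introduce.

Assume L is regular; let p be its pumping constant.
Take w = a^p b^p a^p b^p = uu where u = a^pb^p; then w ∈ L and |w| = 4p ≥ p.
The pumping lemma gives a decomposition w = xyz where |xy| ≤ p and y is nonempty.
Since the first p symbols of w are all a's and |xy| ≤ p, y lies entirely in the leading a-block: y = a^k for some k with 1 ≤ k ≤ p.
Pump with i = 2: xy^2z = a^{p+k} b^p a^p b^p, of length 4p+k. Suppose this equals vv. The string starts with a and ends with b, so v does too; thus the boundary between the two copies of v is a b→a transition. There is exactly one such transition, at position 2p+k, so |v| = 2p+k and |vv| = 4p+2k ≠ 4p+k since k ≥ 1. So xy^2z ∉ L.
Contradiction. Therefore L is not regular.

a^{p+k} b^p a^p b^p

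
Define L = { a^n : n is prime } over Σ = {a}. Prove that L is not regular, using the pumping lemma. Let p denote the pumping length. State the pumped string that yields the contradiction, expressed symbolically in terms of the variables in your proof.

Suppose for contradiction that L is regular, and let p be the pumping length.
Let q be a prime with q ≥ p+2 (infinitely many primes exist), and take w = a^q ∈ L with |w| = q ≥ p.
Write w = xyz as guaranteed by the lemma, with |xy| ≤ p and |y| > 0.
Then y = a^k for some k with 1 ≤ k ≤ p.
Since 1 ≤ k ≤ p, |xz| = q-k. Pump with i = q+1: |xy^{q+1}z| = (q-k)+(q+1)k = q+qk = q(1+k), which is composite (both factors ≥ 2). So xy^{q+1}z = a^{q(1+k)} ∉ L.
Contradiction. Therefore L is not regular.

a^{q(1+k)}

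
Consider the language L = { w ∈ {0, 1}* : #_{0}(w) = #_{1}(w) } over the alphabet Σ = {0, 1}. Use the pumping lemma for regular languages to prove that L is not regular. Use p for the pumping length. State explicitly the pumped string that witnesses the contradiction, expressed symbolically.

0^{p+k} 1^p

Suppose for contradiction that L is regular, and let p be the pumping length.
Choose w = 0^p 1^p ∈ L with |w| = 2p ≥ p.
The pumping lemma gives a decomposition w = xyz where |xy| ≤ p and |y| > 0.
The first p characters of w are 0's, so xy (and hence y) consists only of 0's. Write y = 0^k, 1 ≤ k ≤ p.
Pump with i = 2: xy^2z = 0^{p+k} 1^p has p+k occurrences of 0 but only p of 1. Since k ≥ 1 the counts differ, so xy^2z ∉ L.
This is a contradiction; hence L is not regular.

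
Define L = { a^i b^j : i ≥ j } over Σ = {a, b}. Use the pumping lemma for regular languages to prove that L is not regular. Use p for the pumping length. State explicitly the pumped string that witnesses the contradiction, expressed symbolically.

a^{p-k} b^p

Suppose for contradiction that L is regular, and let p be the pumping length.
Choose w = a^p b^p ∈ L, with |w| = 2p ≥ p.
By the pumping lemma, w = xyz with |xy| ≤ p and y is nonempty.
The first p characters of w are a's, so xy (and hence y) consists only of a's. Write y = a^k, 1 ≤ k ≤ p.
Consider xy^0z = xz = a^{p-k} b^p. Since k ≥ 1, the a-count p-k is less than p, so i ≥ j fails; thus xz ∉ L.
This is a contradiction; hence L is not regular.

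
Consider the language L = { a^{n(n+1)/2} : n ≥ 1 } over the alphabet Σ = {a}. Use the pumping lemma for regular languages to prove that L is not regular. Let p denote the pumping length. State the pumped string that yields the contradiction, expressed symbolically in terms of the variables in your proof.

Assume L is regular. Let p be the pumping length given by the pumping lemma.
Take w = a^{p(p+1)/2} ∈ L with |w| = p(p+1)/2 ≥ p.
By the pumping lemma, w = xyz with |xy| ≤ p and |y| > 0.
Then y = a^k for some k with 1 ≤ k ≤ p.
Pump with i = 2: xy^2z = a^{p(p+1)/2+k}. Since 1 ≤ k ≤ p, p(p+1)/2 < p(p+1)/2+k ≤ p(p+1)/2+p < (p+1)(p+2)/2, so p(p+1)/2+k is strictly between consecutive triangular numbers. So xy^2z ∉ L.
This contradicts the pumping lemma, so L is not regular.

a^{p(p+1)/2+k}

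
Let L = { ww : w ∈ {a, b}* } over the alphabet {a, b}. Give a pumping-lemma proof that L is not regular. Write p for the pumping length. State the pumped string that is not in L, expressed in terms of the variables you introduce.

Toward a contradiction, assume L is regular with pumping length p.
Take w = a^p b^p a^p b^p = uu where u = a^pb^p; then w ∈ L and |w| = 4p ≥ p.
Write w = xyz as guaranteed by the lemma, with |xy| ≤ p and |y| > 0.
Because |xy| ≤ p and w begins with p copies of a, we have y = a^k with 1 ≤ k ≤ p.
Pump with i = 2: xy^2z = a^{p+k} b^p a^p b^p, of length 4p+k. Suppose this equals vv. The string starts with a and ends with b, so v does too; thus the boundary between the two copies of v is a b→a transition. There is exactly one such transition, at position 2p+k, so |v| = 2p+k and |vv| = 4p+2k ≠ 4p+k since k ≥ 1. So xy^2z ∉ L.
This is a contradiction; hence L is not regular.

a^{p+k} b^p a^p b^p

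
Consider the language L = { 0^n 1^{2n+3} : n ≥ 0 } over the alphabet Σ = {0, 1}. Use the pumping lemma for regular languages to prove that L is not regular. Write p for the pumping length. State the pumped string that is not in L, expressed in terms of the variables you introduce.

0^{p+k} 1^{2p+3}

Toward a contradiction, assume L is regular with pumping length p.
Choose w = 0^p 1^{2p+3}, which is in L with |w| = 3p+3 ≥ p.
By the pumping lemma, w = xyz with |xy| ≤ p and |y| ≥ 1.
The first p characters of w are 0's, so xy (and hence y) consists only of 0's. Write y = 0^k, 1 ≤ k ≤ p.
Pump with i = 2: xy^2z = 0^{p+k} 1^{2p+3}. For this to lie in L we would need 2p+3 = 2(p+k)+3, which forces k = 0. But k ≥ 1, so xy^2z ∉ L.
This contradicts the pumping lemma, so L is not regular.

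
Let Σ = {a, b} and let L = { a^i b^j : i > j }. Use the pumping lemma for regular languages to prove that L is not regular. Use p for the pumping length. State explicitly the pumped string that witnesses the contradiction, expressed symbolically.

Assume L is regular. Let p be the pumping length given by the pumping lemma.
Choose w = a^{p+1} b^p ∈ L, with |w| = 2p+1 ≥ p.
The pumping lemma gives a decomposition w = xyz where |xy| ≤ p and |y| ≥ 1.
The first p characters of w are a's, so xy (and hence y) consists only of a's. Write y = a^k, 1 ≤ k ≤ p.
Consider xy^0z = xz = a^{p+1-k} b^p. Since k ≥ 1, the a-count p+1-k is at most p, so i > j fails; thus xz ∉ L.
This contradicts the pumping lemma, so L is not regular.

a^{p+1-k} b^p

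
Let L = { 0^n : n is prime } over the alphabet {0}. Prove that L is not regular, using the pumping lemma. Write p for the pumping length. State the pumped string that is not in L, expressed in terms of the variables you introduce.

Assume L is regular; let p be its pumping constant.
Let q be a prime with q ≥ p+2 (infinitely many primes exist), and take w = 0^q ∈ L with |w| = q ≥ p.
The pumping lemma gives a decomposition w = xyz where |xy| ≤ p and |y| > 0.
Then y = 0^k for some k with 1 ≤ k ≤ p.
Since 1 ≤ k ≤ p, |xz| = q-k. Pump with i = q+1: |xy^{q+1}z| = (q-k)+(q+1)k = q+qk = q(1+k), which is composite (both factors ≥ 2). So xy^{q+1}z = 0^{q(1+k)} ∉ L.
This is a contradiction; hence L is not regular.

0^{q(1+k)}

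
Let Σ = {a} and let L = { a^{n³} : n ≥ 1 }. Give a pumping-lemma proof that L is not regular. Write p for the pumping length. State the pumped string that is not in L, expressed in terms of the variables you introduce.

Assume L is regular. Let p be the pumping length given by the pumping lemma.
Take w = a^{p³} ∈ L with |w| = p³ ≥ p.
The pumping lemma gives a decomposition w = xyz where |xy| ≤ p and y is nonempty.
Then y = a^k for some k with 1 ≤ k ≤ p.
Pump with i = 2: xy^2z = a^{p³+k}. Since 1 ≤ k ≤ p, p³ < p³+k ≤ p³+p < p³+3p²+3p+1 = (p+1)³, so p³+k is not a perfect cube. So xy^2z ∉ L.
This contradicts the pumping lemma, so L is not regular.

a^{p³+k}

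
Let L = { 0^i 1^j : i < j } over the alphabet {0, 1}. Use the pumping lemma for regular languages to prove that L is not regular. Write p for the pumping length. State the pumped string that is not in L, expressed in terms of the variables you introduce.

Suppose for contradiction that L is regular, and let p be the pumping length.
Choose w = 0^p 1^{p+1} ∈ L, with |w| = 2p+1 ≥ p.
The pumping lemma gives a decomposition w = xyz where |xy| ≤ p and |y| ≥ 1.
The first p characters of w are 0's, so xy (and hence y) consists only of 0's. Write y = 0^k, 1 ≤ k ≤ p.
Consider xy^2z = 0^{p+k} 1^{p+1}. Since k ≥ 1, the 0-count p+k is at least p+1, so i < j fails; thus xy^2z ∉ L.
This contradicts the pumping lemma, so L is not regular.

0^{p+k} 1^{p+1}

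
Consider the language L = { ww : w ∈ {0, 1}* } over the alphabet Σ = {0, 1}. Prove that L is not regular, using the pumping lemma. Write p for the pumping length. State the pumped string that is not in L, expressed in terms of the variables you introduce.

Assume L is regular; let p be its pumping constant.
Take w = 0^p 1^p 0^p 1^p = uu where u = 0^p1^p; then w ∈ L and |w| = 4p ≥ p.
By the pumping lemma, w = xyz with |xy| ≤ p and |y| > 0.
Since the first p symbols of w are all 0's and |xy| ≤ p, y lies entirely in the leading 0-block: y = 0^k for some k with 1 ≤ k ≤ p.
Pump with i = 2: xy^2z = 0^{p+k} 1^p 0^p 1^p, of length 4p+k. Suppose this equals vv. The string starts with 0 and ends with 1, so v does too; thus the boundary between the two copies of v is a 1→0 transition. There is exactly one such transition, at position 2p+k, so |v| = 2p+k and |vv| = 4p+2k ≠ 4p+k since k ≥ 1. So xy^2z ∉ L.
This contradicts the pumping lemma, so L is not regular.

0^{p+k} 1^p 0^p 1^p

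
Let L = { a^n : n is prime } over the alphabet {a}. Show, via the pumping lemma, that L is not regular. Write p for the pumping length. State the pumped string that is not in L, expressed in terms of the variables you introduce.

Toward a contradiction, assume L is regular with pumping length p.
Let q be a prime with q ≥ p+2 (infinitely many primes exist), and take w = a^q ∈ L with |w| = q ≥ p.
Write w = xyz as guaranteed by the lemma, with |xy| ≤ p and y is nonempty.
Then y = a^k for some k with 1 ≤ k ≤ p.
Since 1 ≤ k ≤ p, |xz| = q-k. Pump with i = q+1: |xy^{q+1}z| = (q-k)+(q+1)k = q+qk = q(1+k), which is composite (both factors ≥ 2). So xy^{q+1}z = a^{q(1+k)} ∉ L.
Contradiction. Therefore L is not regular.

a^{q(1+k)}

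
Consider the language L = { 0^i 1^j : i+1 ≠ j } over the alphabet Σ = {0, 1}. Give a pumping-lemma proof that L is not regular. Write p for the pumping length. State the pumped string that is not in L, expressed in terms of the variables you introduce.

Suppose for contradiction that L is regular, and let p be the pumping length.
Choose w = 0^p 1^{p+p!+1}. Since p ≠ (p+p!+1)-1 = p+p!, w ∈ L; and |w| ≥ p.
The pumping lemma gives a decomposition w = xyz where |xy| ≤ p and y is nonempty.
Because |xy| ≤ p and w begins with p copies of 0, we have y = 0^k with 1 ≤ k ≤ p.
Since 1 ≤ k ≤ p, k divides p!; set t = 1 + p!/k. Then xy^t z has p + (p!/k)·k = p + p! copies of 0. Now the 0-count is p+p! and (1-count)-1 = (p+p!+1)-1 = p+p!, so i+1 ≠ j fails. So xy^t z = 0^{p+p!} 1^{p+p!+1} ∉ L.
This is a contradiction; hence L is not regular.

0^{p+p!} 1^{p+p!+1}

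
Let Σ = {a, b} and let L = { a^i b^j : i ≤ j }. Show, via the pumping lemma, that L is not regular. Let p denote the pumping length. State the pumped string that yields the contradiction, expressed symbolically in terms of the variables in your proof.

Toward a contradiction, assume L is regular with pumping length p.
Choose w = a^p b^p ∈ L, with |w| = 2p ≥ p.
The pumping lemma gives a decomposition w = xyz where |xy| ≤ p and |y| > 0.
The first p characters of w are a's, so xy (and hence y) consists only of a's. Write y = a^k, 1 ≤ k ≤ p.
Consider xy^2z = a^{p+k} b^p. Since k ≥ 1, the a-count p+k exceeds the b-count p, so i ≤ j fails; thus xy^2z ∉ L.
Contradiction. Therefore L is not regular.

a^{p+k} b^p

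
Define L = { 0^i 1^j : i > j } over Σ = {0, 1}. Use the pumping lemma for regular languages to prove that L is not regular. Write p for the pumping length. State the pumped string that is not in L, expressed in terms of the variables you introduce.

Assume L is regular; let p be its pumping constant.
Choose w = 0^{p+1} 1^p ∈ L, with |w| = 2p+1 ≥ p.
Write w = xyz as guaranteed by the lemma, with |xy| ≤ p and y is nonempty.
Because |xy| ≤ p and w begins with p copies of 0, we have y = 0^k with 1 ≤ k ≤ p.
Consider xy^0z = xz = 0^{p+1-k} 1^p. Since k ≥ 1, the 0-count p+1-k is at most p, so i > j fails; thus xz ∉ L.
Contradiction. Therefore L is not regular.

0^{p+1-k} 1^p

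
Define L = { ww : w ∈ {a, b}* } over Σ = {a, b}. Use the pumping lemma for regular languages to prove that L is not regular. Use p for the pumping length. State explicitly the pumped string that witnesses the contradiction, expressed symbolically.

a^{p+k} b^p a^p b^p

Suppose for contradiction that L is regular, and let p be the pumping length.
Take w = a^p b^p a^p b^p = uu where u = a^pb^p; then w ∈ L and |w| = 4p ≥ p.
The pumping lemma gives a decomposition w = xyz where |xy| ≤ p and |y| > 0.
Since the first p symbols of w are all a's and |xy| ≤ p, y lies entirely in the leading a-block: y = a^k for some k with 1 ≤ k ≤ p.
Pump with i = 2: xy^2z = a^{p+k} b^p a^p b^p, of length 4p+k. Suppose this equals vv. The string starts with a and ends with b, so v does too; thus the boundary between the two copies of v is a b→a transition. There is exactly one such transition, at position 2p+k, so |v| = 2p+k and |vv| = 4p+2k ≠ 4p+k since k ≥ 1. So xy^2z ∉ L.
This is a contradiction; hence L is not regular.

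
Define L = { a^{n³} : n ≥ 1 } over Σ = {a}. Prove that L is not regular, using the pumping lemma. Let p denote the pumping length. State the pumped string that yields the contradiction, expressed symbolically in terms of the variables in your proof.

a^{p³+k}

Suppose for contradiction that L is regular, and let p be the pumping length.
Take w = a^{p³} ∈ L with |w| = p³ ≥ p.
By the pumping lemma, w = xyz with |xy| ≤ p and |y| > 0.
Then y = a^k for some k with 1 ≤ k ≤ p.
Pump with i = 2: xy^2z = a^{p³+k}. Since 1 ≤ k ≤ p, p³ < p³+k ≤ p³+p < p³+3p²+3p+1 = (p+1)³, so p³+k is not a perfect cube. So xy^2z ∉ L.
This is a contradiction; hence L is not regular.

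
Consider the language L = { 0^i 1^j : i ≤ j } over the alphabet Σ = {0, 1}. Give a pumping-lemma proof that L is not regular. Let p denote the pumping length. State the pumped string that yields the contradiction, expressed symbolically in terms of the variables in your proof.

Toward a contradiction, assume L is regular with pumping length p.
Choose w = 0^p 1^p ∈ L, with |w| = 2p ≥ p.
By the pumping lemma, w = xyz with |xy| ≤ p and |y| > 0.
Because |xy| ≤ p and w begins with p copies of 0, we have y = 0^k with 1 ≤ k ≤ p.
Consider xy^2z = 0^{p+k} 1^p. Since k ≥ 1, the 0-count p+k exceeds the 1-count p, so i ≤ j fails; thus xy^2z ∉ L.
This contradicts the pumping lemma, so L is not regular.

0^{p+k} 1^p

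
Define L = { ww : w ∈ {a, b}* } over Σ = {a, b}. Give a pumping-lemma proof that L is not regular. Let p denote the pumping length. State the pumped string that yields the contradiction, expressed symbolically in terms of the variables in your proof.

Suppose for contradiction that L is regular, and let p be the pumping length.
Take w = a^p b^p a^p b^p = uu where u = a^pb^p; then w ∈ L and |w| = 4p ≥ p.
The pumping lemma gives a decomposition w = xyz where |xy| ≤ p and y is nonempty.
Since the first p symbols of w are all a's and |xy| ≤ p, y lies entirely in the leading a-block: y = a^k for some k with 1 ≤ k ≤ p.
Pump with i = 2: xy^2z = a^{p+k} b^p a^p b^p, of length 4p+k. Suppose this equals vv. The string starts with a and ends with b, so v does too; thus the boundary between the two copies of v is a b→a transition. There is exactly one such transition, at position 2p+k, so |v| = 2p+k and |vv| = 4p+2k ≠ 4p+k since k ≥ 1. So xy^2z ∉ L.
This is a contradiction; hence L is not regular.

a^{p+k} b^p a^p b^p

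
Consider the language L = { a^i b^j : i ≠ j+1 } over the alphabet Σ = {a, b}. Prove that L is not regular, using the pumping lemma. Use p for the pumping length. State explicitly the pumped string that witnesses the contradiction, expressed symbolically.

a^{p+p!} b^{p+p!-1}

Suppose for contradiction that L is regular, and let p be the pumping length.
Choose w = a^p b^{p+p!-1}. Since p ≠ (p+p!-1)+1 = p+p!, w ∈ L; and |w| ≥ p.
By the pumping lemma, w = xyz with |xy| ≤ p and |y| ≥ 1.
The first p characters of w are a's, so xy (and hence y) consists only of a's. Write y = a^k, 1 ≤ k ≤ p.
Since 1 ≤ k ≤ p, k divides p!; set t = 1 + p!/k. Then xy^t z has p + (p!/k)·k = p + p! copies of a. Now the a-count is p+p! and (b-count)+1 = (p+p!-1)+1 = p+p!, so i ≠ j+1 fails. So xy^t z = a^{p+p!} b^{p+p!-1} ∉ L.
This is a contradiction; hence L is not regular.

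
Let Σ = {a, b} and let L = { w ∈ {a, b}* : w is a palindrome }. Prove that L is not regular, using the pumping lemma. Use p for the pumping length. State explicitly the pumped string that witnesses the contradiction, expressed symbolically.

Suppose for contradiction that L is regular, and let p be the pumping length.
Take w = a^p b a^p, a palindrome of length 2p+1 ≥ p.
By the pumping lemma, w = xyz with |xy| ≤ p and |y| ≥ 1.
Since the first p symbols of w are all a's and |xy| ≤ p, y lies entirely in the leading a-block: y = a^k for some k with 1 ≤ k ≤ p.
Pump with i = 2: xy^2z = a^{p+k} b a^p. Its reverse is a^p b a^{p+k}, which differs from xy^2z since k ≥ 1. So xy^2z is not a palindrome and xy^2z ∉ L.
Contradiction. Therefore L is not regular.

a^{p+k} b a^p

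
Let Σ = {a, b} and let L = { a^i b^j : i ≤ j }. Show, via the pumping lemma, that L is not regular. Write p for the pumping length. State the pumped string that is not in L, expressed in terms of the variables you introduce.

a^{p+k} b^p

Toward a contradiction, assume L is regular with pumping length p.
Choose w = a^p b^p ∈ L, with |w| = 2p ≥ p.
The pumping lemma gives a decomposition w = xyz where |xy| ≤ p and y is nonempty.
Since the first p symbols of w are all a's and |xy| ≤ p, y lies entirely in the leading a-block: y = a^k for some k with 1 ≤ k ≤ p.
Consider xy^2z = a^{p+k} b^p. Since k ≥ 1, the a-count p+k exceeds the b-count p, so i ≤ j fails; thus xy^2z ∉ L.
This is a contradiction; hence L is not regular.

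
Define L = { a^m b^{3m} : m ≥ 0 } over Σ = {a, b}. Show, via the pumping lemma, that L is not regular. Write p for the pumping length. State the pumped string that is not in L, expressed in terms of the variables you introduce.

Suppose for contradiction that L is regular, and let p be the pumping length.
Let w = a^p b^{3p} ∈ L; note |w| = 4p ≥ p.
The pumping lemma gives a decomposition w = xyz where |xy| ≤ p and |y| > 0.
Because |xy| ≤ p and w begins with p copies of a, we have y = a^k with 1 ≤ k ≤ p.
Pump with i = 2: xy^2z = a^{p+k} b^{3p}. For this to lie in L we would need 3p = 3(p+k), which forces k = 0. But k ≥ 1, so xy^2z ∉ L.
This is a contradiction; hence L is not regular.

a^{p+k} b^{3p}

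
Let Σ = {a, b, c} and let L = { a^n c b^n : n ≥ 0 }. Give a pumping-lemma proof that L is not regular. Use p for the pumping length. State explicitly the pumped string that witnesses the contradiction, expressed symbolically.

a^{p+k} c b^p

Suppose for contradiction that L is regular, and let p be the pumping length.
Take w = a^p c b^p ∈ L with |w| = 2p+1 ≥ p.
Write w = xyz as guaranteed by the lemma, with |xy| ≤ p and |y| > 0.
Because |xy| ≤ p and w begins with p copies of a, we have y = a^k with 1 ≤ k ≤ p.
Pump with i = 2: xy^2z = a^{p+k} c b^p, which would require p+k = p. But k ≥ 1, so xy^2z ∉ L.
This contradicts the pumping lemma, so L is not regular.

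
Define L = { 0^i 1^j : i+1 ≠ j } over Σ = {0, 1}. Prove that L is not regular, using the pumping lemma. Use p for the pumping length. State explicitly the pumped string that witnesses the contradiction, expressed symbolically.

Assume L is regular; let p be its pumping constant.
Choose w = 0^p 1^{p+p!+1}. Since p ≠ (p+p!+1)-1 = p+p!, w ∈ L; and |w| ≥ p.
By the pumping lemma, w = xyz with |xy| ≤ p and |y| ≥ 1.
Since the first p symbols of w are all 0's and |xy| ≤ p, y lies entirely in the leading 0-block: y = 0^k for some k with 1 ≤ k ≤ p.
Since 1 ≤ k ≤ p, k divides p!; set t = 1 + p!/k. Then xy^t z has p + (p!/k)·k = p + p! copies of 0. Now the 0-count is p+p! and (1-count)-1 = (p+p!+1)-1 = p+p!, so i+1 ≠ j fails. So xy^t z = 0^{p+p!} 1^{p+p!+1} ∉ L.
This contradicts the pumping lemma, so L is not regular.

0^{p+p!} 1^{p+p!+1}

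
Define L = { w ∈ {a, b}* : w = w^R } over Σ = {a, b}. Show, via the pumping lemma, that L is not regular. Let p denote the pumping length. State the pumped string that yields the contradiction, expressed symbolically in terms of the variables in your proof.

Assume L is regular; let p be its pumping constant.
Take w = a^p b a^p, a palindrome of length 2p+1 ≥ p.
By the pumping lemma, w = xyz with |xy| ≤ p and |y| > 0.
Because |xy| ≤ p and w begins with p copies of a, we have y = a^k with 1 ≤ k ≤ p.
Pump with i = 2: xy^2z = a^{p+k} b a^p. Its reverse is a^p b a^{p+k}, which differs from xy^2z since k ≥ 1. So xy^2z is not a palindrome and xy^2z ∉ L.
This is a contradiction; hence L is not regular.

a^{p+k} b a^p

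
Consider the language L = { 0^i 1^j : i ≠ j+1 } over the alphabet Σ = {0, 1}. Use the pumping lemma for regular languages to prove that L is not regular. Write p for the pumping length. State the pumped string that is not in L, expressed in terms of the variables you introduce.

0^{p+p!} 1^{p+p!-1}

Assume L is regular; let p be its pumping constant.
Choose w = 0^p 1^{p+p!-1}. Since p ≠ (p+p!-1)+1 = p+p!, w ∈ L; and |w| ≥ p.
The pumping lemma gives a decomposition w = xyz where |xy| ≤ p and |y| > 0.
Because |xy| ≤ p and w begins with p copies of 0, we have y = 0^k with 1 ≤ k ≤ p.
Since 1 ≤ k ≤ p, k divides p!; set t = 1 + p!/k. Then xy^t z has p + (p!/k)·k = p + p! copies of 0. Now the 0-count is p+p! and (1-count)+1 = (p+p!-1)+1 = p+p!, so i ≠ j+1 fails. So xy^t z = 0^{p+p!} 1^{p+p!-1} ∉ L.
This is a contradiction; hence L is not regular.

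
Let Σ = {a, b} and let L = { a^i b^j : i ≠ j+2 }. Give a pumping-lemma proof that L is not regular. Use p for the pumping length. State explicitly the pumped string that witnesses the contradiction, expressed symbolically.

a^{p+p!} b^{p+p!-2}

Toward a contradiction, assume L is regular with pumping length p.
Choose w = a^p b^{p+p!-2}. Since p ≠ (p+p!-2)+2 = p+p!, w ∈ L; and |w| ≥ p.
The pumping lemma gives a decomposition w = xyz where |xy| ≤ p and |y| ≥ 1.
The first p characters of w are a's, so xy (and hence y) consists only of a's. Write y = a^k, 1 ≤ k ≤ p.
Since 1 ≤ k ≤ p, k divides p!; set t = 1 + p!/k. Then xy^t z has p + (p!/k)·k = p + p! copies of a. Now the a-count is p+p! and (b-count)+2 = (p+p!-2)+2 = p+p!, so i ≠ j+2 fails. So xy^t z = a^{p+p!} b^{p+p!-2} ∉ L.
This is a contradiction; hence L is not regular.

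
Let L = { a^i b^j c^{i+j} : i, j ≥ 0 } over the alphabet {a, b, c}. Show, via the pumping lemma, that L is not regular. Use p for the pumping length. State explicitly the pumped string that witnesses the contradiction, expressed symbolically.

Assume L is regular; let p be its pumping constant.
Take w = a^p b^p c^{2p} ∈ L (with i=j=p, i+j=2p), |w| = 4p ≥ p.
The pumping lemma gives a decomposition w = xyz where |xy| ≤ p and y is nonempty.
Since the first p symbols of w are all a's and |xy| ≤ p, y lies entirely in the leading a-block: y = a^k for some k with 1 ≤ k ≤ p.
Consider xy^2z = a^{p+k} b^p c^{2p}. Now the a- and b-counts sum to 2p+k, but the c-count is 2p ≠ 2p+k. So xy^2z ∉ L.
Contradiction. Therefore L is not regular.

a^{p+k} b^p c^{2p}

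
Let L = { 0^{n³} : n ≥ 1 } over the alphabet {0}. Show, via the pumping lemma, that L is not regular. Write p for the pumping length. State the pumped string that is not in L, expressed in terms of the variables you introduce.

Toward a contradiction, assume L is regular with pumping length p.
Take w = 0^{p³} ∈ L with |w| = p³ ≥ p.
Write w = xyz as guaranteed by the lemma, with |xy| ≤ p and y is nonempty.
Then y = 0^k for some k with 1 ≤ k ≤ p.
Pump with i = 2: xy^2z = 0^{p³+k}. Since 1 ≤ k ≤ p, p³ < p³+k ≤ p³+p < p³+3p²+3p+1 = (p+1)³, so p³+k is not a perfect cube. So xy^2z ∉ L.
Contradiction. Therefore L is not regular.

0^{p³+k}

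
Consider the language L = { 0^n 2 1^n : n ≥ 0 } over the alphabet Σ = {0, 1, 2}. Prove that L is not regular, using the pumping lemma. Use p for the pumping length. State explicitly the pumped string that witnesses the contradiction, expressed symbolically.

Assume L is regular; let p be its pumping constant.
Take w = 0^p 2 1^p ∈ L with |w| = 2p+1 ≥ p.
The pumping lemma gives a decomposition w = xyz where |xy| ≤ p and |y| > 0.
Since the first p symbols of w are all 0's and |xy| ≤ p, y lies entirely in the leading 0-block: y = 0^k for some k with 1 ≤ k ≤ p.
Pump with i = 2: xy^2z = 0^{p+k} 2 1^p, which would require p+k = p. But k ≥ 1, so xy^2z ∉ L.
Contradiction. Therefore L is not regular.

0^{p+k} 2 1^p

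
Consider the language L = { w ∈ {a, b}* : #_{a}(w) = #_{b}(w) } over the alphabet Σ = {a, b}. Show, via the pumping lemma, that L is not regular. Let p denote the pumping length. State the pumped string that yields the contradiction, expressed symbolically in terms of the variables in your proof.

Toward a contradiction, assume L is regular with pumping length p.
Choose w = a^p b^p ∈ L with |w| = 2p ≥ p.
The pumping lemma gives a decomposition w = xyz where |xy| ≤ p and |y| > 0.
The first p characters of w are a's, so xy (and hence y) consists only of a's. Write y = a^k, 1 ≤ k ≤ p.
Pump with i = 2: xy^2z = a^{p+k} b^p has p+k occurrences of a but only p of b. Since k ≥ 1 the counts differ, so xy^2z ∉ L.
This is a contradiction; hence L is not regular.

a^{p+k} b^p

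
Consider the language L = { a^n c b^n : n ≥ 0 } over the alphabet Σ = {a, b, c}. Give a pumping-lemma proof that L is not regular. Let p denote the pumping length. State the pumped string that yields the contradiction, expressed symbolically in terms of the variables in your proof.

Assume L is regular. Let p be the pumping length given by the pumping lemma.
Take w = a^p c b^p ∈ L with |w| = 2p+1 ≥ p.
By the pumping lemma, w = xyz with |xy| ≤ p and y is nonempty.
Because |xy| ≤ p and w begins with p copies of a, we have y = a^k with 1 ≤ k ≤ p.
Pump with i = 2: xy^2z = a^{p+k} c b^p, which would require p+k = p. But k ≥ 1, so xy^2z ∉ L.
This is a contradiction; hence L is not regular.

a^{p+k} c b^p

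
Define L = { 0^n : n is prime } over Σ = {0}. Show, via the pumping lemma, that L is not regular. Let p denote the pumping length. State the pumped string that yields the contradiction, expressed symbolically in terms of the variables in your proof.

Toward a contradiction, assume L is regular with pumping length p.
Let q be a prime with q ≥ p+2 (infinitely many primes exist), and take w = 0^q ∈ L with |w| = q ≥ p.
The pumping lemma gives a decomposition w = xyz where |xy| ≤ p and y is nonempty.
Then y = 0^k for some k with 1 ≤ k ≤ p.
Since 1 ≤ k ≤ p, |xz| = q-k. Pump with i = q+1: |xy^{q+1}z| = (q-k)+(q+1)k = q+qk = q(1+k), which is composite (both factors ≥ 2). So xy^{q+1}z = 0^{q(1+k)} ∉ L.
This contradicts the pumping lemma, so L is not regular.

0^{q(1+k)}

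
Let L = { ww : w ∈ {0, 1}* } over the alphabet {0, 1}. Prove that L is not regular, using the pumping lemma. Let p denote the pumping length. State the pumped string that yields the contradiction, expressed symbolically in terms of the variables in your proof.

Assume L is regular; let p be its pumping constant.
Take w = 0^p 1^p 0^p 1^p = uu where u = 0^p1^p; then w ∈ L and |w| = 4p ≥ p.
By the pumping lemma, w = xyz with |xy| ≤ p and y is nonempty.
The first p characters of w are 0's, so xy (and hence y) consists only of 0's. Write y = 0^k, 1 ≤ k ≤ p.
Pump with i = 2: xy^2z = 0^{p+k} 1^p 0^p 1^p, of length 4p+k. Suppose this equals vv. The string starts with 0 and ends with 1, so v does too; thus the boundary between the two copies of v is a 1→0 transition. There is exactly one such transition, at position 2p+k, so |v| = 2p+k and |vv| = 4p+2k ≠ 4p+k since k ≥ 1. So xy^2z ∉ L.
This contradicts the pumping lemma, so L is not regular.

0^{p+k} 1^p 0^p 1^p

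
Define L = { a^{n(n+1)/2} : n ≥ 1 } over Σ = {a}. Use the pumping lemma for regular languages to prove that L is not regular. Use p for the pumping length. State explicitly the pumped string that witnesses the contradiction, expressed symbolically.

Assume L is regular; let p be its pumping constant.
Take w = a^{p(p+1)/2} ∈ L with |w| = p(p+1)/2 ≥ p.
Write w = xyz as guaranteed by the lemma, with |xy| ≤ p and y is nonempty.
Then y = a^k for some k with 1 ≤ k ≤ p.
Pump with i = 2: xy^2z = a^{p(p+1)/2+k}. Since 1 ≤ k ≤ p, p(p+1)/2 < p(p+1)/2+k ≤ p(p+1)/2+p < (p+1)(p+2)/2, so p(p+1)/2+k is strictly between consecutive triangular numbers. So xy^2z ∉ L.
This contradicts the pumping lemma, so L is not regular.

a^{p(p+1)/2+k}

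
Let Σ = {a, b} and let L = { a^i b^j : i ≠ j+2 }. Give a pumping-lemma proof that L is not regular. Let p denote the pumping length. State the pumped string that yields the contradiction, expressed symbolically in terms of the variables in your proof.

Assume L is regular. Let p be the pumping length given by the pumping lemma.
Choose w = a^p b^{p+p!-2}. Since p ≠ (p+p!-2)+2 = p+p!, w ∈ L; and |w| ≥ p.
The pumping lemma gives a decomposition w = xyz where |xy| ≤ p and |y| > 0.
Because |xy| ≤ p and w begins with p copies of a, we have y = a^k with 1 ≤ k ≤ p.
Since 1 ≤ k ≤ p, k divides p!; set t = 1 + p!/k. Then xy^t z has p + (p!/k)·k = p + p! copies of a. Now the a-count is p+p! and (b-count)+2 = (p+p!-2)+2 = p+p!, so i ≠ j+2 fails. So xy^t z = a^{p+p!} b^{p+p!-2} ∉ L.
This contradicts the pumping lemma, so L is not regular.

a^{p+p!} b^{p+p!-2}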